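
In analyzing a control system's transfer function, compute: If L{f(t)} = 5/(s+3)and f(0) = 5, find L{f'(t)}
L{f'(t)} = s·F(s) - f(0) = 5s/(s+3)-5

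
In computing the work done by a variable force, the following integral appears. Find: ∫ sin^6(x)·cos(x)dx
Let u=sin(x), du=cos(x) dx
∫ u^6 du=u^7/7+C

Answer: sin^7(x)/7+C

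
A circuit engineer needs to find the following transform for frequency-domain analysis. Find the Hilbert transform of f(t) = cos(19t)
The Hilbert transform shifts each frequency component by -pi/2.
H{cos(wt)} = sin(wt)
With w = 19: H{cos(19t)} = sin(19t)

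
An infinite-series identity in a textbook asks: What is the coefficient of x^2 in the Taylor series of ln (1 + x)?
ln(1+x) = Σ (-1)^(n+1) x^n/n
Coefficient of x^2 = (-1)^3/2 = -1/2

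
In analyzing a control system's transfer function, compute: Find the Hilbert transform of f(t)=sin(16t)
The Hilbert transform shifts each frequency component by -pi/2.
H{sin(wt)}=-cos(wt)
With w=16: H{sin(16t)}=-cos(16t)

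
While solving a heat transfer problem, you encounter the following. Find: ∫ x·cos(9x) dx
By parts: u=x, dv=cos(9x) dx
du=dx, v=sin(9x)/9
=x·sin(9x)/9 + cos(9x)/9² + C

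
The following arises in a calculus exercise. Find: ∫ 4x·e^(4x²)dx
Let u = 4x², du = 8x dx
∫ (1/2)e^u du = e^u/2+C

Answer: e^(4x²)/2+C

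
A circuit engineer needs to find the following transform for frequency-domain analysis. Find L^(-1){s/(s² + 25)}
L^(-1){s/(s² + w²)} = cos(wt)
Here w = 5

Answer: cos(5t)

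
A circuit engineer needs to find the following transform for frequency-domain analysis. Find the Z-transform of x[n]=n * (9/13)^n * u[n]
Using the property Z{n * a^n * u[n]} = az/(z-a)^2
With a = 9/13: X(z) = (9/13)z/(z - 9/13)^2, |z| > 9/13

Answer: (9/13)z/(z - 9/13)^2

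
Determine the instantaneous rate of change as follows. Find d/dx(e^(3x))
Chain rule: d/dx[e^u]=e^u · u' where u=3x
u'=3

Answer: 3·e^(3x)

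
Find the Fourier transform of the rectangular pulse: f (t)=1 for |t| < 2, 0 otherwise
F(omega)=integral from -2 to 2 of e^(-j*omega*t) dt
=2*sin(2*omega)/omega=4*sinc(2*omega/pi)

Answer: 2*sin(2*omega)/omega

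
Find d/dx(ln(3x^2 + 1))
Chain rule: d/dx[ln(u)]=u'/u where u=3x^2+1
u'=6x

Answer: (6x)/(3x^2+1)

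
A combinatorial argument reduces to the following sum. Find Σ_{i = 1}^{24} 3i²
= 3·n(n + 1)(2n + 1)/6 = 3·24·25·49/6 = 14700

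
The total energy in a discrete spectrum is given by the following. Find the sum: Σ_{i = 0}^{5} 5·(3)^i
Geometric series: S=a(1 - r^n)/(1 - r)
a=5, r=3, n=6
S=5(1 - 729)/-2=1820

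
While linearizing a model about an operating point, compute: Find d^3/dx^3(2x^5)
Apply power rule 3 times:
d^1: 10x^4
d^2: 40x^3
d^3: 120x^2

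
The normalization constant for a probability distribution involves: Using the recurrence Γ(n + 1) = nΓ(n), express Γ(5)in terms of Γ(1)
Γ(5)=4Γ(4)=4·3Γ(3)=...=4!·Γ(1)=24·Γ(1)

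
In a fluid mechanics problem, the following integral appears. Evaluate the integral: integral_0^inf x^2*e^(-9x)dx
This is a Gamma integral. Substitute u=9x (du=9 dx):
integral_0^inf x^2*e^(-9x) dx=(1/9^3) integral_0^inf u^2*e^(-u) du
=Gamma(3)/9^3=2!/9^3=2/729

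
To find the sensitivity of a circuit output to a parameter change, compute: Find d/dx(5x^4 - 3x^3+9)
Power rule: d/dx(ax^n)=n·a·x^(n-1)
Term by term: 20·x^3-9·x^2

Answer: 20x^3-9x^2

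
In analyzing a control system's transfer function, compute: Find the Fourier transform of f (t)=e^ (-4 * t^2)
The Fourier transform of a Gaussian e^(-a*t^2) is sqrt(pi/a)*e^(-omega^2/(4a)).
With a = 4: F(omega) = sqrt(pi)/2*e^(-omega^2/16)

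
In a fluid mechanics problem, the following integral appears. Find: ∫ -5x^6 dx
Using power rule: ∫ -5x^6 dx=-5/7 x^7 + C=(-5/7)x^7 + C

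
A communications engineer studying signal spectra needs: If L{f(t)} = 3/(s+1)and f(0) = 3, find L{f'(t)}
L{f'(t)}=s·F(s) - f(0)=3s/(s + 1) - 3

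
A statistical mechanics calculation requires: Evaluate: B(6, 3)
B(x,y)=Γ(x)Γ(y)/Γ(x + y)=(x-1)!(y-1)!/(x + y-1)!
B(6,3)=5!·2!/8!=1/168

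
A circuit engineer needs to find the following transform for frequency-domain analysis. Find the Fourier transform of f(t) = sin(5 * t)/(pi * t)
sin(W*t)/(pi*t)=(W/pi)*sinc(W*t/pi) is the impulse response of the ideal low-pass filter with cutoff W (here W=5).
Its Fourier transform is a rectangular function:
F(omega)=1 for |omega| < 5, 0 otherwise

Answer: rect(omega/10) [i.e., 1 for |omega| < 5, 0 otherwise]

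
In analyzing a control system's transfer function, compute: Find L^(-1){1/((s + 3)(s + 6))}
Partial fractions: 1/((s + 3)(s + 6)) = A/(s + 3) + B/(s + 6)
Cover-up: A = 1/(s + 6)|_{s = -3} = 1/3; B = 1/(s + 3)|_{s = -6} = -1/3
L^(-1) = (1/3)e^(-3t) - (1/3)e^(-6t)

Answer: (1/3)(e^(-3t) - e^(-6t))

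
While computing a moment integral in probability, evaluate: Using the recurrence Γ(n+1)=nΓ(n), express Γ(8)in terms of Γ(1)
Γ(8)=7Γ(7)=7·6Γ(6)=...=7!·Γ(1)=5040·Γ(1)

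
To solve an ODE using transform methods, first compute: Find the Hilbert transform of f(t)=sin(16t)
The Hilbert transform shifts each frequency component by -pi/2.
H{sin(wt)}=-cos(wt)
With w=16: H{sin(16t)}=-cos(16t)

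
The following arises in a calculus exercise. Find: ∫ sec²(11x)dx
Since d/dx[tan(11x)] = 11sec²(11x), integral = tan(11x)/11+C

Answer: (1/11)tan(11x)+C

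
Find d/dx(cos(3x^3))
Chain rule: d/dx[cos(u)] = -sin(u)·u' where u = 3x^3
u' = 9x^2

Answer: -9x^2·sin(3x^3)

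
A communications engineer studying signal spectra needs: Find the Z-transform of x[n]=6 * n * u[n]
Z{n * u[n]}=z/(z-1)^2
By linearity: Z{6 * n * u[n]}=6z/(z-1)^2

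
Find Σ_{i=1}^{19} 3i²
= 3·n(n + 1)(2n + 1)/6 = 3·19·20·39/6 = 7410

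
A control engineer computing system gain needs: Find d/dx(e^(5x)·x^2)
Product rule: (fg)'=f'g+fg'
f=e^(5x), f'=5·e^(5x)
g=x^2, g'=2x

Answer: 5·e^(5x)·x^2+2·e^(5x)·x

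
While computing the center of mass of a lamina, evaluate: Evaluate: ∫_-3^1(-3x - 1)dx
Step 1: Find antiderivative F(x)=(-3/2)x^2 - x
Step 2: F(1) - F(-3)=-5/2 - (-21/2)=8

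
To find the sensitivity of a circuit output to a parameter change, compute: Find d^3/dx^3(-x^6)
Apply power rule 3 times:
d^1: -6x^5
d^2: -30x^4
d^3: -120x^3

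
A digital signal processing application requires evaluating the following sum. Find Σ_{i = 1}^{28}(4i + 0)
= 4·Σ i+0·28 = 4·406+0 = 1624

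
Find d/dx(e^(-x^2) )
Chain rule: d/dx[e^u] = e^u · u' where u = -x^2
u' = -2x

Answer: -2x·e^(-x^2)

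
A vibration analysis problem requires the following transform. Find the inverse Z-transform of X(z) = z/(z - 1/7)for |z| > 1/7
Standard pair: z/(z-a) <-> a^n*u[n] for causal signals
With a=1/7: x[n]=(1/7)^n*u[n]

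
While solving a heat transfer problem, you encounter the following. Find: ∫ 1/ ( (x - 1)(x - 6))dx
Partial fractions: 1/((x-1)(x-6)) = A/(x-1) + B/(x-6)
A = -1/5, B = 1/5
∫ [-1/5· 1/(x-1) + 1/5· 1/(x-6)] dx
= (1/5)[ln|x-6| - ln|x-1|] + C

Answer: (1/5)·ln|(x-6)/(x-1)| + C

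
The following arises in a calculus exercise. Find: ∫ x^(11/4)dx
Power rule: ∫ x^(11/4) dx = x^(15/4)/(15/4)+C

Answer: (4/15)·x^(15/4)+C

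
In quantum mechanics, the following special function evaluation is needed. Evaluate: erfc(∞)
erfc(x)=1 - erf(x); erfc(∞)=1 - erf(∞)=1 - 1=0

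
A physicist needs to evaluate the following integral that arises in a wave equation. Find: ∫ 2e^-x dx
Since d/dx[e^-x] = - e^-x, we get -2e^-x+C

Answer: -2e^-x+C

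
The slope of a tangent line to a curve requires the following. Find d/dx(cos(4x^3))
Chain rule: d/dx[cos(u)]=-sin(u)·u' where u=4x^3
u'=12x^2

Answer: -12x^2·sin(4x^3)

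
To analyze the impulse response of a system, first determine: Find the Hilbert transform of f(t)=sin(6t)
The Hilbert transform shifts each frequency component by -pi/2.
H{sin(wt)} = -cos(wt)
With w = 6: H{sin(6t)} = -cos(6t)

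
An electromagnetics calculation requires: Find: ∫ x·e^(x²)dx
Let u=x², du=2x dx
∫ (1/2)e^u du=e^u/2+C

Answer: e^(x²)/2+C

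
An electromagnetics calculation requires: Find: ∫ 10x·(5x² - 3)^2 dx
Let u = 5x² - 3, du = 10x dx
∫ u^2 du = u^3/3+C

Answer: (5x² - 3)^3/3+C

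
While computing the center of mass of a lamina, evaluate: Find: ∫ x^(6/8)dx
Power rule: ∫ x^(3/4) dx=x^(7/4)/(7/4) + C

Answer: (4/7)·x^(7/4) + C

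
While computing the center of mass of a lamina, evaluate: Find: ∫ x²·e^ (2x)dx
Integration by parts twice:
First: u=x², dv=e^(2x) dx => x²e^(2x)/2 - (2/2)∫ xe^(2x) dx
Second (∫ xe^(2x) dx): xe^(2x)/2 - e^(2x)/4
Combining: e^(2x)(x²/2-2x/4+2/8)+C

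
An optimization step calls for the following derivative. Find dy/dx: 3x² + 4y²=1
Differentiate: 6x+8y·(dy/dx)=0
dy/dx=-6x/(8y)=-(3/4)·(x/y)

Answer: dy/dx=-(3/4)·(x/y)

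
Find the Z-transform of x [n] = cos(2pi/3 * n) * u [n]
Z{cos(w0 * n) * u[n]}=z(z - cos(w0))/(z^2 - 2z * cos(w0) + 1)
With w0=2pi/3: X(z)=z(z - cos(2pi/3))/(z^2 - 2z * cos(2pi/3) + 1)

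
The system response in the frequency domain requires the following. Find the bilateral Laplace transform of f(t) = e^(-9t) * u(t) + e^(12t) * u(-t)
For e^(-9t)*u(t): L = 1/(s+9), Re(s) > -9
For e^(12t)*u(-t): L = -1/(s-12), Re(s) < 12
Combined: F(s) = 1/(s+9)-1/(s-12), -9 < Re(s) < 12

Answer: 1/(s+9)-1/(s-12), ROC: -9 < Re(s) < 12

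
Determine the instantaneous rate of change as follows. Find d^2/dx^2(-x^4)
Apply power rule 2 times:
d^1: -4x^3
d^2: -12x^2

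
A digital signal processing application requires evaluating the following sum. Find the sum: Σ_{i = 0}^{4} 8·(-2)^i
Geometric series: S = a(1 - r^n)/(1 - r)
a = 8, r = -2, n = 5
S = 8(1+32)/3 = 88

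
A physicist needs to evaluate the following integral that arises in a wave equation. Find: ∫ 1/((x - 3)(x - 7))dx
Partial fractions: 1/((x-3)(x-7)) = A/(x-3) + B/(x-7)
A = -1/4, B = 1/4
∫ [-1/4· 1/(x-3) + 1/4· 1/(x-7)] dx
= (1/4)[ln|x-7| - ln|x-3|] + C

Answer: (1/4)·ln|(x-7)/(x-3)| + C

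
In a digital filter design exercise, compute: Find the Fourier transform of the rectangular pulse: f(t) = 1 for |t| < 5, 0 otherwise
F(omega)=integral from -5 to 5 of e^(-j*omega*t) dt
=2*sin(5*omega)/omega=10*sinc(5*omega/pi)

Answer: 2*sin(5*omega)/omega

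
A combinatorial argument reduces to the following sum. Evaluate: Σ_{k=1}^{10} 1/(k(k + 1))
Partial fractions: 1/(k(k+1))=1/k - 1/(k+1)
Telescoping sum: 1(1-1/11)=1·10/11

Answer: 10/11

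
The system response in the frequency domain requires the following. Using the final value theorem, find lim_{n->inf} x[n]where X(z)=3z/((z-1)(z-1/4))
Final value theorem: lim x[n] = lim_{z->1} (z-1) * X(z)
(z-1) * X(z) = 3z/(z-1/4)
As z->1: 3/(1 - 1/4) = 3/(3/4) = 4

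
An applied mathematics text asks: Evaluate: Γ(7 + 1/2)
Γ(n + 1/2) = (2n)!√π/(4^n·n!)
= 87178291200√π/(16384·5040) = (135135/128)·√π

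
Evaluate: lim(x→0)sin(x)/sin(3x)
sin(u) ≈ u for small u:
sin(x)/sin(3x) ≈ x/(3x) = 1/3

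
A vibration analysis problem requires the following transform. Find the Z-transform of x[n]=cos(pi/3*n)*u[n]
Z{cos(w0*n)*u[n]}=z(z - cos(w0))/(z^2-2z*cos(w0)+1)
With w0=pi/3: X(z)=z(z - cos(pi/3))/(z^2-2z*cos(pi/3)+1)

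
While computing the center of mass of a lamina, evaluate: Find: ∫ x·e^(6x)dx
Integration by parts: u=x, dv=e^(6x) dx
du=dx, v=e^(6x)/6
=x·e^(6x)/6 - ∫ e^(6x)/6 dx
=x·e^(6x)/6 - e^(6x)/36+C

Answer: e^(6x)(x/6-1/36)+C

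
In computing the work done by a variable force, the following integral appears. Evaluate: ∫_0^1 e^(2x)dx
Antiderivative: (1/2)e^(2x)
Evaluate: (1/2)(e^2-1)

Answer: (e^2-1)/2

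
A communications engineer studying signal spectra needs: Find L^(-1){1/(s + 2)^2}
L^(-1){1/(s-a)^n} = t^(n-1)·e^(at)/(n-1)!
Here a = -2, n = 2: t^1·e^(-2t)/1

Answer: t·e^(-2t)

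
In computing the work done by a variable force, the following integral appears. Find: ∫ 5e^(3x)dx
Since d/dx[e^(3x)] = 3e^(3x), we get 5/3 e^(3x) + C

Answer: (5/3)e^(3x) + C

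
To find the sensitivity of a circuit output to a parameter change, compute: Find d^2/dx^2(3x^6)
Apply power rule 2 times:
d^1: 18x^5
d^2: 90x^4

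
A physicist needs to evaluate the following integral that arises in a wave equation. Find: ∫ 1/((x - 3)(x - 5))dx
Partial fractions: 1/((x-3)(x-5))=A/(x-3) + B/(x-5)
A=-1/2, B=1/2
∫ [-1/2· 1/(x-3) + 1/2· 1/(x-5)] dx
=(1/2)[ln|x-5| - ln|x-3|] + C

Answer: (1/2)·ln|(x-5)/(x-3)| + C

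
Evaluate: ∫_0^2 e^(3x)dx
Antiderivative: (1/3)e^(3x)
Evaluate: (1/3)(e^6-1)

Answer: (e^6-1)/3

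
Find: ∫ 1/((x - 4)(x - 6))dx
Partial fractions: 1/((x-4)(x-6)) = A/(x-4)+B/(x-6)
A = -1/2, B = 1/2
∫ [-1/2· 1/(x-4)+1/2· 1/(x-6)] dx
= (1/2)[ln|x-6| - ln|x-4|]+C

Answer: (1/2)·ln|(x-6)/(x-4)|+C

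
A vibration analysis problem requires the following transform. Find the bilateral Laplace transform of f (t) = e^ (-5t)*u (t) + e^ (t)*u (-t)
For e^(-5t)*u(t): L=1/(s+5), Re(s) > -5
For e^(t)*u(-t): L=-1/(s-1), Re(s) < 1
Combined: F(s)=1/(s+5)-1/(s-1), -5 < Re(s) < 1

Answer: 1/(s+5)-1/(s-1), ROC: -5 < Re(s) < 1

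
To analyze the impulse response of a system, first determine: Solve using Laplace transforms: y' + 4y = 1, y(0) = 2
Take L of both sides: sY(s) - 2 + 4Y(s)=1/s
Y(s)(s + 4)=1/s + 2
Y(s)=1/(s(s + 4)) + 2/(s + 4)
Partial fractions: 1/(s(s + 4))=(1/4)/s - (1/4)/(s + 4)
So Y(s)=(1/4)/s + (7/4)/(s + 4)
Inverse transform (L^(-1){1/s}=1, L^(-1){1/(s + 4)}=e^(-4t)):

Answer: y(t)=1/4 + (7/4)·e^(-4t)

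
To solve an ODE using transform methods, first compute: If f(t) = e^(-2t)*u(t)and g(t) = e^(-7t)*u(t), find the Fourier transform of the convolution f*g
By the convolution theorem: F{f*g} = F(omega)*G(omega)
F(omega) = 1/(2 + j*omega), G(omega) = 1/(7 + j*omega)
F{f*g} = 1/((2 + j*omega)(7 + j*omega))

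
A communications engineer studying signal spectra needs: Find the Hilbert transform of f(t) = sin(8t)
The Hilbert transform shifts each frequency component by -pi/2.
H{sin(wt)}=-cos(wt)
With w=8: H{sin(8t)}=-cos(8t)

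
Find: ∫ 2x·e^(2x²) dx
Let u = 2x², du = 4x dx
∫ (1/2)e^u du = e^u/2+C

Answer: e^(2x²)/2+C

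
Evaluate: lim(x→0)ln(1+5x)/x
L'Hôpital (0/0): lim 5/(1 + 5x) / 1 = 5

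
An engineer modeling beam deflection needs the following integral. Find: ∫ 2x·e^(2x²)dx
Let u=2x², du=4x dx
∫ (1/2)e^u du=e^u/2+C

Answer: e^(2x²)/2+C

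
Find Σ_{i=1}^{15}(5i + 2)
= 5·Σ i + 2·15 = 5·120 + 30 = 630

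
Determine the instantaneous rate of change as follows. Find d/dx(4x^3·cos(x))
Product rule: (fg)' = f'g + fg'
f = 4x^3, f' = 12x^2
g = cos(x), g' = -sin(x)

Answer: 12x^2·cos(x) - 4x^3·sin(x)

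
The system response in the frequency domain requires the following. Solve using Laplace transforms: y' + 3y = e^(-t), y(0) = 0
Take L: sY - 0+3Y=1/(s+1)
Y(s+3)=1/(s+1)+0
Y=1/((s+1)(s+3))+0/(s+3)
Partial fractions: 1/((s+1)(s+3))=(1/2)/(s+1) - (1/2)/(s+3)
So Y=(1/2)/(s+1) - (1/2)/(s+3)
Inverse Laplace transform (L^(-1){1/(s+1)}=e^(-t), L^(-1){1/(s+3)}=e^(-3t)):

Answer: y(t)=(1/2)·e^(-t) - (1/2)·e^(-3t)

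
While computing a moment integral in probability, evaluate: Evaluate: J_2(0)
J_n(0)=0 for all n > 0 (Bessel function of first kind)
J_2(0)=0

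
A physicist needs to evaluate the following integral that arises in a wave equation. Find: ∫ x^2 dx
Using power rule: ∫ x^2 dx = 1/3 x^3+C = (1/3)x^3+C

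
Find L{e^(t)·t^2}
First shifting: L{e^(at)f(t)} = F(s-a)
L{t^2} = 2/s^3
Shift s → s-1: 2/(s-1)^3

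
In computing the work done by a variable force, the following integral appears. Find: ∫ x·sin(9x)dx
By parts: u = x, dv = sin(9x) dx
du = dx, v = -cos(9x)/9
= -x·cos(9x)/9 + sin(9x)/9² + C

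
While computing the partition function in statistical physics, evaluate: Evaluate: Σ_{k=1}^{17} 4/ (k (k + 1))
Partial fractions: 4/(k(k+1))=4/k - 4/(k+1)
Telescoping sum: 4(1-1/18)=4·17/18

Answer: 34/9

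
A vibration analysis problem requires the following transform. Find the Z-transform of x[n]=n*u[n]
Standard pair: Z{n*u[n]} = z/(z-1)^2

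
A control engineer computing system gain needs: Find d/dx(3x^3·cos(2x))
Product rule: (fg)' = f'g+fg'
f = 3x^3, f' = 9x^2
g = cos(2x), g' = -2·sin(2x)

Answer: 9x^2·cos(2x)-6x^3·sin(2x)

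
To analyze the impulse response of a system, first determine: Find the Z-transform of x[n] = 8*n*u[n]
Z{n * u[n]} = z/(z-1)^2
By linearity: Z{8 * n * u[n]} = 8z/(z-1)^2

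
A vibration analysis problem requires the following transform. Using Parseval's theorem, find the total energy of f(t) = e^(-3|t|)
Parseval's theorem: E=integral |f(t)|^2 dt=(1/2pi) integral |F(omega)|^2 domega
E=integral_{-inf}^{inf} e^(-6|t|) dt=2*integral_0^inf e^(-6t) dt=2/(2*3)=1/3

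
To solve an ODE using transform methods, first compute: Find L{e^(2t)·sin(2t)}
First shifting: L{e^(at)f(t)} = F(s-a)
L{sin(2t)} = 2/(s² + 4)
Shift: 2/((s-2)² + 4)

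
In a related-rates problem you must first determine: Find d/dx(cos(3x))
Chain rule: d/dx[cos(u)] = -sin(u)·u' where u = 3x
u' = 3

Answer: -3·sin(3x)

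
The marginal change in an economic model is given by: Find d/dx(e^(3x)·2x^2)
Product rule: (fg)' = f'g+fg'
f = e^(3x), f' = 3·e^(3x)
g = 2x^2, g' = 4x

Answer: 6·e^(3x)·x^2+4·e^(3x)·x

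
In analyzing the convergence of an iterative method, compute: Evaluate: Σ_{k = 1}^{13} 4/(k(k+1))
Partial fractions: 4/(k(k + 1)) = 4/k - 4/(k + 1)
Telescoping sum: 4(1 - 1/14) = 4·13/14

Answer: 26/7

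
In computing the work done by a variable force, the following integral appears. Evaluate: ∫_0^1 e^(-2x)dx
Antiderivative: (1/(-2))e^(-2x)
Evaluate: (1/(-2))(e^-2 - 1)

Answer: (e^-2 - 1)/(-2)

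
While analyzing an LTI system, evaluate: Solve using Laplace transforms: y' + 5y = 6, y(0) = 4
Take L of both sides: sY(s) - 4 + 5Y(s) = 6/s
Y(s)(s + 5) = 6/s + 4
Y(s) = 6/(s(s + 5)) + 4/(s + 5)
Partial fractions: 6/(s(s + 5)) = (6/5)/s - (6/5)/(s + 5)
So Y(s) = (6/5)/s + (14/5)/(s + 5)
Inverse transform (L^(-1){1/s} = 1, L^(-1){1/(s + 5)} = e^(-5t)):

Answer: y(t) = 6/5 + (14/5)·e^(-5t)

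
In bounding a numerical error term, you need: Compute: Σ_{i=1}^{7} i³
Using formula: Σ i^3 = [n(n+1)/2]² = [7·8/2]² = 784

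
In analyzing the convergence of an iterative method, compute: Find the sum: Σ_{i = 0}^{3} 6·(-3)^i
Geometric series: S = a(1 - r^n)/(1 - r)
a = 6, r = -3, n = 4
S = 6(1 - 81)/4 = -120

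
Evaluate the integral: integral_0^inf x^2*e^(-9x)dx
This is a Gamma integral. Substitute u = 9x (du = 9 dx):
integral_0^inf x^2*e^(-9x) dx = (1/9^3) integral_0^inf u^2*e^(-u) du
= Gamma(3)/9^3 = 2!/9^3 = 2/729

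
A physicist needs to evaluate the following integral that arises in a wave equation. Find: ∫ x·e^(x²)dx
Let u=x², du=2x dx
∫ (1/2)e^u du=e^u/2+C

Answer: e^(x²)/2+C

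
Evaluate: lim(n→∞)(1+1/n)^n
This is the definition of e^1: lim(1 + 1/n)^n = e^1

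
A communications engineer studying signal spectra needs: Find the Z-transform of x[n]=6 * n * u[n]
Z{n * u[n]} = z/(z-1)^2
By linearity: Z{6 * n * u[n]} = 6z/(z-1)^2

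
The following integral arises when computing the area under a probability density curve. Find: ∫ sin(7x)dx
Using substitution u = 7x: ∫ sin(u) du/7 = -cos(u)/7+C

Answer: (-1/7)cos(7x)+C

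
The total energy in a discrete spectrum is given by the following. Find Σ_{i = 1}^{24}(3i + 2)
= 3·Σ i+2·24 = 3·300+48 = 948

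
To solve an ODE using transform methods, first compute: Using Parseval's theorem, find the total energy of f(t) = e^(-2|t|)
Parseval's theorem: E = integral |f(t)|^2 dt = (1/2pi) integral |F(omega)|^2 domega
E = integral_{-inf}^{inf} e^(-4|t|) dt = 2 * integral_0^inf e^(-4t) dt = 2/(2 * 2) = 1/2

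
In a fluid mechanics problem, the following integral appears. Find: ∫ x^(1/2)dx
Power rule: ∫ x^(1/2) dx=x^(3/2)/(3/2)+C

Answer: (2/3)·x^(3/2)+C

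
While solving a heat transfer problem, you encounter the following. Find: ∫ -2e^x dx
Since d/dx[e^x] = + e^x, we get -2e^x + C

Answer: -2e^x + C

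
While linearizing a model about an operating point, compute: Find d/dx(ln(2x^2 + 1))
Chain rule: d/dx[ln(u)] = u'/u where u = 2x^2 + 1
u' = 4x

Answer: (4x)/(2x^2 + 1)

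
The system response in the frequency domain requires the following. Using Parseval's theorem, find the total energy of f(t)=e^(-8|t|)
Parseval's theorem: E = integral |f(t)|^2 dt = (1/2pi) integral |F(omega)|^2 domega
E = integral_{-inf}^{inf} e^(-16|t|) dt = 2*integral_0^inf e^(-16t) dt = 2/(2*8) = 1/8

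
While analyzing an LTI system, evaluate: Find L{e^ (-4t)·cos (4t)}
First shifting: L{e^(at)f(t)} = F(s-a)
L{cos(4t)} = s/(s² + 16)
Shift: (s + 4)/((s + 4)² + 16)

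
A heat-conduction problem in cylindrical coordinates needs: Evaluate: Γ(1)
Γ(n) = (n-1)! for positive integers
Γ(1) = 0! = 1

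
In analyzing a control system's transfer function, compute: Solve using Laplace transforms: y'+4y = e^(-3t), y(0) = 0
Take L: sY - 0 + 4Y=1/(s + 3)
Y(s + 4)=1/(s + 3) + 0
Y=1/((s + 3)(s + 4)) + 0/(s + 4)
Partial fractions: 1/((s + 3)(s + 4))=1/(s + 3) - 1/(s + 4)
So Y=1/(s + 3) - 1/(s + 4)
Inverse Laplace transform (L^(-1){1/(s + 3)}=e^(-3t), L^(-1){1/(s + 4)}=e^(-4t)):

Answer: y(t)=1·e^(-3t) - e^(-4t)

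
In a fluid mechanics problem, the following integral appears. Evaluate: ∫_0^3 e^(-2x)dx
Antiderivative: (1/(-2))e^(-2x)
Evaluate: (1/(-2))(e^-6-1)

Answer: (e^-6-1)/(-2)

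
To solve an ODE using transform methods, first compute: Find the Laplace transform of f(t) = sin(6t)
L{sin(wt)}=w/(s²+w²)
L{sin(6t)}=6/(s²+36)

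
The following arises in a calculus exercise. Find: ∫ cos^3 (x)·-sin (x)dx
Let u = cos(x), du = -sin(x) dx
∫ u^3 du = u^4/4 + C

Answer: cos^4(x)/4 + C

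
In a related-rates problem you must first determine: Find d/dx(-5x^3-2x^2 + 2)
Power rule: d/dx(ax^n)=n·a·x^(n-1)
Term by term: -15·x^2-4·x

Answer: -15x^2-4x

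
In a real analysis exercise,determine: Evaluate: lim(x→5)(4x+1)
Polynomial is continuous, so substitute x=5:
4·5+1=21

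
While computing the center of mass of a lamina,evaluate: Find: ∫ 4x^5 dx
Using power rule: ∫ 4x^5 dx = 4/6 x^6 + C = (2/3)x^6 + C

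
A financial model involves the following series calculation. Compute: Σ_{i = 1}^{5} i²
Using formula: Σ i^2=n(n+1)(2n+1)/6=5·6·11/6=55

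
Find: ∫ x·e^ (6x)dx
Integration by parts: u = x, dv = e^(6x) dx
du = dx, v = e^(6x)/6
= x·e^(6x)/6 - ∫ e^(6x)/6 dx
= x·e^(6x)/6 - e^(6x)/36+C

Answer: e^(6x)(x/6-1/36)+C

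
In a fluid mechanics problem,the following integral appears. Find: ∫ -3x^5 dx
Using power rule: ∫ -3x^5 dx=-3/6 x^6 + C=(-1/2)x^6 + C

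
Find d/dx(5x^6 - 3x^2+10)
Power rule: d/dx(ax^n) = n·a·x^(n-1)
Term by term: 30·x^5-6·x

Answer: 30x^5-6x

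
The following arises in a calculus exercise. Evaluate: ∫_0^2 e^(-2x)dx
Antiderivative: (1/(-2))e^(-2x)
Evaluate: (1/(-2))(e^-4 - 1)

Answer: (e^-4 - 1)/(-2)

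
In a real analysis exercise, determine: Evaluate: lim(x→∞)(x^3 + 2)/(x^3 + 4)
Divide numerator and denominator by x^3:
lim (1 + 2/x^3)/(1 + 4/x^3)=1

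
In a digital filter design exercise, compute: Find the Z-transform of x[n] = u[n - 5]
Using the time-shift property: Z{u[n-5]} = z^(-5)*z/(z-1)
= z^(-4)/(z-1)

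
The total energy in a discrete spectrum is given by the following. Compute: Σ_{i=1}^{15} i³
Using formula: Σ i^3 = [n(n + 1)/2]² = [15·16/2]² = 14400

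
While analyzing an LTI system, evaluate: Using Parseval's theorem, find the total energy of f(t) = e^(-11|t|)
Parseval's theorem: E=integral |f(t)|^2 dt=(1/2pi) integral |F(omega)|^2 domega
E=integral_{-inf}^{inf} e^(-22|t|) dt=2 * integral_0^inf e^(-22t) dt=2/(2 * 11)=1/11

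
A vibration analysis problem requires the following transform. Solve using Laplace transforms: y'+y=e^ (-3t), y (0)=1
Take L: sY - 1+Y=1/(s+3)
Y(s+1)=1/(s+3)+1
Y=1/((s+3)(s+1))+1/(s+1)
Partial fractions: 1/((s+3)(s+1))=-(1/2)/(s+3)+(1/2)/(s+1)
So Y=-(1/2)/(s+3)+(3/2)/(s+1)
Inverse Laplace transform (L^(-1){1/(s+3)}=e^(-3t), L^(-1){1/(s+1)}=e^(-t)):

Answer: y(t)=(-1/2)·e^(-3t)+(3/2)·e^(-t)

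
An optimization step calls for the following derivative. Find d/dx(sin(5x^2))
Chain rule: d/dx[sin(u)] = cos(u)·u' where u = 5x^2
u' = 10x

Answer: 10x·cos(5x^2)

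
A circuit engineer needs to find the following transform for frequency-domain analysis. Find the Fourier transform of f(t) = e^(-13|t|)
Using the standard pair: F{e^(-a|t|)} = 2a/(a^2+omega^2)
With a = 13: F(omega) = 26/(169+omega^2)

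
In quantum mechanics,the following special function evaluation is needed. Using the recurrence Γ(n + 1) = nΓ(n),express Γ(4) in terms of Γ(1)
Γ(4) = 3Γ(3) = 3·2Γ(2) = ... = 3!·Γ(1) = 6·Γ(1)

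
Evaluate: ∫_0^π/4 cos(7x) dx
Antiderivative: sin(7x)/7
Evaluate at bounds: [sin(7·π/4)/7] - [sin(7·0)/7]
=((-√2/2) - (0))/7=-√2/14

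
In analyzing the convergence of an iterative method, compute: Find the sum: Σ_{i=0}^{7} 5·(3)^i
Geometric series: S = a(1 - r^n)/(1 - r)
a = 5, r = 3, n = 8
S = 5(1 - 6561)/-2 = 16400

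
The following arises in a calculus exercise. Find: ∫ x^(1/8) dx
Power rule: ∫ x^(1/8) dx=x^(9/8)/(9/8)+C

Answer: (8/9)·x^(9/8)+C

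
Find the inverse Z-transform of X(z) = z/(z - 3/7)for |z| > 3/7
Standard pair: z/(z-a) <-> a^n * u[n] for causal signals
With a = 3/7: x[n] = (3/7)^n * u[n]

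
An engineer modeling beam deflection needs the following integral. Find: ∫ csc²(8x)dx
Since d/dx[-cot(8x)] = 8csc²(8x), integral = -cot(8x)/8 + C

Answer: (-1/8)cot(8x) + C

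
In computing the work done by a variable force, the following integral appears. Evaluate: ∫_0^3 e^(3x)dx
Antiderivative: (1/3)e^(3x)
Evaluate: (1/3)(e^9 - 1)

Answer: (e^9 - 1)/3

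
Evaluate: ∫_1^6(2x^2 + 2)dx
Step 1: Find antiderivative F(x)=(2/3)x^3 + 2x
Step 2: F(6) - F(1)=156 - (8/3)=460/3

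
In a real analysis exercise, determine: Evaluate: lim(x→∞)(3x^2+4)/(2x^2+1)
Divide numerator and denominator by x^2:
lim (3+4/x^2)/(2+1/x^2) = 3/2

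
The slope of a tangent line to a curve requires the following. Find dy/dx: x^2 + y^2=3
Differentiate: 2x+2y·(dy/dx)=0
dy/dx=-2x/(2y)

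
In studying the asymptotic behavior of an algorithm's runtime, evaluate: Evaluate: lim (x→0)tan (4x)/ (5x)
tan(u) ≈ u for small u:
tan(4x)/(5x) ≈ 4x/(5x)=4/5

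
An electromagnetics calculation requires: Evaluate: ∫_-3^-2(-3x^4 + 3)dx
Step 1: Find antiderivative F(x) = (-3/5)x^5+3x
Step 2: F(-2) - F(-3) = 66/5 - (684/5) = -618/5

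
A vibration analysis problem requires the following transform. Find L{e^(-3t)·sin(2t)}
First shifting: L{e^(at)f(t)}=F(s-a)
L{sin(2t)}=2/(s²+4)
Shift: 2/((s+3)²+4)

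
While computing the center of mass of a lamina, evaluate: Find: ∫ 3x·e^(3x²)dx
Let u = 3x², du = 6x dx
∫ (1/2)e^u du = e^u/2 + C

Answer: e^(3x²)/2 + C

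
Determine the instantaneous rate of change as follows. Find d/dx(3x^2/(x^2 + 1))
Quotient rule: (f/g)'=(f'g - fg')/g²
f=3x^2, f'=6x
g=x^2+1, g'=2x

Answer: (6x·(x^2+1)-6x^3)/(x^2+1)²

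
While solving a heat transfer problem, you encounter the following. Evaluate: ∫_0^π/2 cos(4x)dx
Antiderivative: sin(4x)/4
Evaluate at bounds: [sin(4·π/2)/4] - [sin(4·0)/4]
=((0) - (0))/4=0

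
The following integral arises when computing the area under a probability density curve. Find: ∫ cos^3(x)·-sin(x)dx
Let u = cos(x), du = -sin(x) dx
∫ u^3 du = u^4/4+C

Answer: cos^4(x)/4+C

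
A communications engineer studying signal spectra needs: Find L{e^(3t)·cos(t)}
First shifting: L{e^(at)f(t)}=F(s-a)
L{cos(t)}=s/(s² + 1)
Shift: (s-3)/((s-3)² + 1)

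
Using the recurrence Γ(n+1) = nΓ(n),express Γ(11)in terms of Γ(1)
Γ(11) = 10Γ(10) = 10·9Γ(9) = ... = 10!·Γ(1) = 3628800·Γ(1)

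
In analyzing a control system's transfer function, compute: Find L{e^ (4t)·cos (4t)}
First shifting: L{e^(at)f(t)}=F(s-a)
L{cos(4t)}=s/(s² + 16)
Shift: (s-4)/((s-4)² + 16)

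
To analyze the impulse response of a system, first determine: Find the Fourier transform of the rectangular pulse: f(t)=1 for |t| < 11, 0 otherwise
F(omega)=integral from -11 to 11 of e^(-j*omega*t) dt
=2*sin(11*omega)/omega=22*sinc(11*omega/pi)

Answer: 2*sin(11*omega)/omega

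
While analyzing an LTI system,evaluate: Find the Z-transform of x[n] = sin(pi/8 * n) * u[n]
Z{sin(w0 * n) * u[n]}=z * sin(w0)/(z^2-2z * cos(w0)+1)
With w0=pi/8: X(z)=z * sin(pi/8)/(z^2-2z * cos(pi/8)+1)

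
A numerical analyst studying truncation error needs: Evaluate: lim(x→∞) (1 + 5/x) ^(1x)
Rewrite as [(1 + 5/x)^x]^1.
lim(1 + 5/x)^x=e^5, so limit=(e^5)^1=e^5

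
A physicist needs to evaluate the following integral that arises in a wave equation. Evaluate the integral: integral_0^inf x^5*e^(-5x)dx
This is a Gamma integral. Substitute u = 5x (du = 5 dx):
integral_0^inf x^5*e^(-5x) dx = (1/5^6) integral_0^inf u^5*e^(-u) du
= Gamma(6)/5^6 = 5!/5^6 = 120/15625

Answer: 24/3125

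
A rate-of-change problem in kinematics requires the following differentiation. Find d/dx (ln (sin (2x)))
Chain rule: d/dx[ln(u)]=u'/u where u=sin(2x)
u'=2cos(2x)

Answer: (2cos(2x))/(sin(2x))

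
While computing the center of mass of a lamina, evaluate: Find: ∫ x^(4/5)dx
Power rule: ∫ x^(4/5) dx=x^(9/5)/(9/5) + C

Answer: (5/9)·x^(9/5) + C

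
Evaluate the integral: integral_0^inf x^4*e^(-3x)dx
This is a Gamma integral. Substitute u=3x (du=3 dx):
integral_0^inf x^4*e^(-3x) dx=(1/3^5) integral_0^inf u^4*e^(-u) du
=Gamma(5)/3^5=4!/3^5=24/243

Answer: 8/81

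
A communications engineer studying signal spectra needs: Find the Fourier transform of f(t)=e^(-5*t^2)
The Fourier transform of a Gaussian e^(-a*t^2) is sqrt(pi/a)*e^(-omega^2/(4a)).
With a = 5: F(omega) = sqrt(pi/5)*e^(-omega^2/20)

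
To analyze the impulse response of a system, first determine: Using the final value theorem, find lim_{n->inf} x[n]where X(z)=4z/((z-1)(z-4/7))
Final value theorem: lim x[n] = lim_{z->1} (z-1)*X(z)
(z-1)*X(z) = 4z/(z-4/7)
As z->1: 4/(1 - 4/7) = 4/(3/7) = 28/3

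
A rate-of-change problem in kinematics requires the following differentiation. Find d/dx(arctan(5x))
d/dx[arctan(u)]=u'/(1+u²), u=5x, u'=5

Answer: 5/(1+25x²)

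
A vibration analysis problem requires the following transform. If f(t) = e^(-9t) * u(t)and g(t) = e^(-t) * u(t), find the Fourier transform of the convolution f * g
By the convolution theorem: F{f * g}=F(omega) * G(omega)
F(omega)=1/(9+j * omega), G(omega)=1/(1+j * omega)
F{f * g}=1/((9+j * omega)(1+j * omega))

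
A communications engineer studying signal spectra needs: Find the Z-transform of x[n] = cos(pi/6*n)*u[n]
Z{cos(w0 * n) * u[n]} = z(z - cos(w0))/(z^2 - 2z * cos(w0) + 1)
With w0 = pi/6: X(z) = z(z - cos(pi/6))/(z^2 - 2z * cos(pi/6) + 1)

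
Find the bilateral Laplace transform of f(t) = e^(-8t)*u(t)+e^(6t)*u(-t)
For e^(-8t)*u(t): L = 1/(s + 8), Re(s) > -8
For e^(6t)*u(-t): L = -1/(s-6), Re(s) < 6
Combined: F(s) = 1/(s + 8) - 1/(s-6), -8 < Re(s) < 6

Answer: 1/(s + 8) - 1/(s-6), ROC: -8 < Re(s) < 6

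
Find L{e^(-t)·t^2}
First shifting: L{e^(at)f(t)} = F(s-a)
L{t^2} = 2/s^3
Shift s → s+1: 2/(s+1)^3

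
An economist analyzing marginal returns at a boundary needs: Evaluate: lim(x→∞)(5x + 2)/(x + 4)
Divide numerator and denominator by x:
lim (5+2/x)/(1+4/x)=5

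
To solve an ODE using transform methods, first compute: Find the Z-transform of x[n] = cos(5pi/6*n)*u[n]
Z{cos(w0 * n) * u[n]} = z(z - cos(w0))/(z^2 - 2z * cos(w0) + 1)
With w0 = 5pi/6: X(z) = z(z - cos(5pi/6))/(z^2 - 2z * cos(5pi/6) + 1)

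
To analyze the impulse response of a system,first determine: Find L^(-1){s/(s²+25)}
L^(-1){s/(s²+w²)} = cos(wt)
Here w = 5

Answer: cos(5t)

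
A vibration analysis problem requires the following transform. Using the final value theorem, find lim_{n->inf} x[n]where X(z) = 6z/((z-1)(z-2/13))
Final value theorem: lim x[n] = lim_{z->1} (z-1) * X(z)
(z-1) * X(z) = 6z/(z-2/13)
As z->1: 6/(1 - 2/13) = 6/(11/13) = 78/11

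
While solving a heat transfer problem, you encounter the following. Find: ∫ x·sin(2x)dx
By parts: u = x, dv = sin(2x) dx
du = dx, v = -cos(2x)/2
= -x·cos(2x)/2 + sin(2x)/2² + C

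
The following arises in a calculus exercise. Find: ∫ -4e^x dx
Since d/dx[e^x] = + e^x, we get -4e^x + C

Answer: -4e^x + C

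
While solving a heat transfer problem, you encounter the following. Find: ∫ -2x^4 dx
Using power rule: ∫ -2x^4 dx=-2/5 x^5+C=(-2/5)x^5+C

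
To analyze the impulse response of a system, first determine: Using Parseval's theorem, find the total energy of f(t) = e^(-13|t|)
Parseval's theorem: E = integral |f(t)|^2 dt = (1/2pi) integral |F(omega)|^2 domega
E = integral_{-inf}^{inf} e^(-26|t|) dt = 2*integral_0^inf e^(-26t) dt = 2/(2*13) = 1/13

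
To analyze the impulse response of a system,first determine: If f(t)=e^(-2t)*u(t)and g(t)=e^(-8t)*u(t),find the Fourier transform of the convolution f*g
By the convolution theorem: F{f*g} = F(omega)*G(omega)
F(omega) = 1/(2+j*omega), G(omega) = 1/(8+j*omega)
F{f*g} = 1/((2+j*omega)(8+j*omega))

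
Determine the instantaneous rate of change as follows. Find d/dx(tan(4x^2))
Chain rule: d/dx[tan(u)]=sec²(u)·u' where u=4x^2
u'=8x

Answer: 8x·sec²(4x^2)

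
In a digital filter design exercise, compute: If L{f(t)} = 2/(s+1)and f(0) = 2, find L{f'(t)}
L{f'(t)} = s·F(s) - f(0) = 2s/(s + 1) - 2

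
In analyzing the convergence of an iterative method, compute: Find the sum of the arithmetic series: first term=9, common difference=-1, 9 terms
Last term: a_n=9+(9-1)·-1=1
Sum=n(a_1+a_n)/2=9(9+1)/2=45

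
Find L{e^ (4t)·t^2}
First shifting: L{e^(at)f(t)} = F(s-a)
L{t^2} = 2/s^3
Shift s → s-4: 2/(s-4)^3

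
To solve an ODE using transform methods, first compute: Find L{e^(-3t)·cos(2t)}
First shifting: L{e^(at)f(t)} = F(s-a)
L{cos(2t)} = s/(s² + 4)
Shift: (s + 3)/((s + 3)² + 4)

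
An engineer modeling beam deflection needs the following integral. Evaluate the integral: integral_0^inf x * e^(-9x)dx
This is a Gamma integral. Substitute u=9x (du=9 dx):
integral_0^inf x * e^(-9x) dx=(1/9^2) integral_0^inf u^1 * e^(-u) du
=Gamma(2)/9^2=1!/9^2=1/81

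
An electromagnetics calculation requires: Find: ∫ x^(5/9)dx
Power rule: ∫ x^(5/9) dx = x^(14/9)/(14/9)+C

Answer: (9/14)·x^(14/9)+C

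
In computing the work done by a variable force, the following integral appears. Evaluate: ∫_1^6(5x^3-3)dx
Step 1: Find antiderivative F(x) = (5/4)x^4-3x
Step 2: F(6) - F(1) = 1602 - (-7/4) = 6415/4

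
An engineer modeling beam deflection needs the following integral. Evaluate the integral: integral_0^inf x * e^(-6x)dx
This is a Gamma integral. Substitute u=6x (du=6 dx):
integral_0^inf x*e^(-6x) dx=(1/6^2) integral_0^inf u^1*e^(-u) du
=Gamma(2)/6^2=1!/6^2=1/36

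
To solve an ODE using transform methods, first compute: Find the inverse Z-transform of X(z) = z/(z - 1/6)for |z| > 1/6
Standard pair: z/(z-a) <-> a^n * u[n] for causal signals
With a = 1/6: x[n] = (1/6)^n * u[n]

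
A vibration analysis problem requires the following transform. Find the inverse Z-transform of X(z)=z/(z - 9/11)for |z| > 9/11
Standard pair: z/(z-a) <-> a^n*u[n] for causal signals
With a = 9/11: x[n] = (9/11)^n*u[n]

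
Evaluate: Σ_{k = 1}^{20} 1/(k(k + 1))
Partial fractions: 1/(k(k + 1)) = 1/k - 1/(k + 1)
Telescoping sum: 1(1 - 1/21) = 1·20/21

Answer: 20/21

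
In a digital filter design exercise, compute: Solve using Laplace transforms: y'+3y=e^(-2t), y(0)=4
Take L: sY - 4+3Y=1/(s+2)
Y(s+3)=1/(s+2)+4
Y=1/((s+2)(s+3))+4/(s+3)
Partial fractions: 1/((s+2)(s+3))=1/(s+2)-1/(s+3)
So Y=1/(s+2)+3/(s+3)
Inverse Laplace transform (L^(-1){1/(s+2)}=e^(-2t), L^(-1){1/(s+3)}=e^(-3t)):

Answer: y(t)=1·e^(-2t)+3·e^(-3t)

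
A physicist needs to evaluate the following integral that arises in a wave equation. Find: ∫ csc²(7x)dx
Since d/dx[-cot(7x)] = 7csc²(7x), integral = -cot(7x)/7 + C

Answer: (-1/7)cot(7x) + C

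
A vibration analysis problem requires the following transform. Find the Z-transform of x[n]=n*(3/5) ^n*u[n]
Using the property Z{n*a^n*u[n]} = az/(z-a)^2
With a = 3/5: X(z) = (3/5)z/(z - 3/5)^2, |z| > 3/5

Answer: (3/5)z/(z - 3/5)^2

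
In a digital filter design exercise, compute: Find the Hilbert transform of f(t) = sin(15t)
The Hilbert transform shifts each frequency component by -pi/2.
H{sin(wt)}=-cos(wt)
With w=15: H{sin(15t)}=-cos(15t)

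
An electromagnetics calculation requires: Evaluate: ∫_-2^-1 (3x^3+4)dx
Step 1: Find antiderivative F(x)=(3/4)x^4+4x
Step 2: F(-1) - F(-2)=-13/4 - (4)=-29/4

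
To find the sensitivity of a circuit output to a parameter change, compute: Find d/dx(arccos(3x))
d/dx[arccos(u)]=-u'/√(1-u²), u=3x, u'=3

Answer: -3/√(1 - 9x²)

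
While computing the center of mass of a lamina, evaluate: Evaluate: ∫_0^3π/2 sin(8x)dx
Antiderivative: -cos(8x)/8
Evaluate at bounds: [-cos(8·3π/2)/8] - [-cos(8·0)/8]
=(-(1)+(1))/8=0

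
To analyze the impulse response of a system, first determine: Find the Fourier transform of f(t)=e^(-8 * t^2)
The Fourier transform of a Gaussian e^(-a * t^2) is sqrt(pi/a) * e^(-omega^2/(4a)).
With a=8: F(omega)=sqrt(pi/8) * e^(-omega^2/32)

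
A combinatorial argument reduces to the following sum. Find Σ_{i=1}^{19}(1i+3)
=1·Σ i + 3·19=1·190 + 57=247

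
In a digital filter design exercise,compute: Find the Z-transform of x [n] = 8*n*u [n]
Z{n * u[n]}=z/(z-1)^2
By linearity: Z{8 * n * u[n]}=8z/(z-1)^2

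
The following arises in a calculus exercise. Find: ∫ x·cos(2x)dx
By parts: u = x, dv = cos(2x) dx
du = dx, v = sin(2x)/2
= x·sin(2x)/2+cos(2x)/2²+C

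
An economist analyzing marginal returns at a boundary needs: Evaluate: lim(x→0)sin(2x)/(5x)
L'Hôpital (0/0): lim 2cos(2x)/5=2/5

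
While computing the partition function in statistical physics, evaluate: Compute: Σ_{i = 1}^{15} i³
Using formula: Σ i^3 = [n(n+1)/2]² = [15·16/2]² = 14400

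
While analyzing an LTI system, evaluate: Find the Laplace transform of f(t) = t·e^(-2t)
L{t·e^(at)} = 1/(s-a)²
L{t·e^(-2t)} = 1/(s + 2)²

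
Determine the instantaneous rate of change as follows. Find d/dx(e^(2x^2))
Chain rule: d/dx[e^u] = e^u · u' where u = 2x^2
u' = 4x

Answer: 4x·e^(2x^2)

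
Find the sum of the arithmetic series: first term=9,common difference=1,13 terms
Last term: a_n=9+(13-1)·1=21
Sum=n(a_1+a_n)/2=13(9+21)/2=195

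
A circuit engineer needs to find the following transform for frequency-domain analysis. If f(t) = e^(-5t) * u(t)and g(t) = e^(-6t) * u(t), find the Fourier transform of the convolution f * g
By the convolution theorem: F{f*g}=F(omega)*G(omega)
F(omega)=1/(5+j*omega), G(omega)=1/(6+j*omega)
F{f*g}=1/((5+j*omega)(6+j*omega))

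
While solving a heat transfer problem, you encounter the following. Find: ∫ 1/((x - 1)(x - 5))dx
Partial fractions: 1/((x-1)(x-5)) = A/(x-1) + B/(x-5)
A = -1/4, B = 1/4
∫ [-1/4· 1/(x-1) + 1/4· 1/(x-5)] dx
= (1/4)[ln|x-5| - ln|x-1|] + C

Answer: (1/4)·ln|(x-5)/(x-1)| + C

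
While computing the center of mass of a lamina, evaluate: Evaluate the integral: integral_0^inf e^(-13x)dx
integral_0^inf e^(-13x) dx=[-1/13 * e^(-13x)]_0^inf
=0 - (-1/13)=1/13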